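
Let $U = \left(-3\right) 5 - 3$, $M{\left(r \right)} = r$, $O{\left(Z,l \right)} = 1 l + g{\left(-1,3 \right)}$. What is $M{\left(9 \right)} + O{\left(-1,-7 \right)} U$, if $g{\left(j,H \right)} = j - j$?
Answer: $135$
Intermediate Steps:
$g{\left(j,H \right)} = 0$
$O{\left(Z,l \right)} = l$ ($O{\left(Z,l \right)} = 1 l + 0 = l + 0 = l$)
$U = -18$ ($U = -15 - 3 = -18$)
$M{\left(9 \right)} + O{\left(-1,-7 \right)} U = 9 - -126 = 9 + 126 = 135$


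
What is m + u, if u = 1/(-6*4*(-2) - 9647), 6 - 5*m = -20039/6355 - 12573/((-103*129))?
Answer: 2217196553429/1350881428525 ≈ 1.6413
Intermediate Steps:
m = 230996696/140731475 (m = 6/5 - (-20039/6355 - 12573/((-103*129)))/5 = 6/5 - (-20039*1/6355 - 12573/(-13287))/5 = 6/5 - (-20039/6355 - 12573*(-1/13287))/5 = 6/5 - (-20039/6355 + 4191/4429)/5 = 6/5 - ⅕*(-62118926/28146295) = 6/5 + 62118926/140731475 = 230996696/140731475 ≈ 1.6414)
u = -1/9599 (u = 1/(-24*(-2) - 9647) = 1/(48 - 9647) = 1/(-9599) = -1/9599 ≈ -0.00010418)
m + u = 230996696/140731475 - 1/9599 = 2217196553429/1350881428525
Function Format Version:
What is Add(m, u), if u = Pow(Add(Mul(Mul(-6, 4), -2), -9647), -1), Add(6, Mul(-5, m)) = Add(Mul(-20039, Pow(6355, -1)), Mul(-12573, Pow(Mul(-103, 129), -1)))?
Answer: Rational(2217196553429, 1350881428525) ≈ 1.6413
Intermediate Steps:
m = Rational(230996696, 140731475) (m = Add(Rational(6, 5), Mul(Rational(-1, 5), Add(Mul(-20039, Pow(6355, -1)), Mul(-12573, Pow(Mul(-103, 129), -1))))) = Add(Rational(6, 5), Mul(Rational(-1, 5), Add(Mul(-20039, Rational(1, 6355)), Mul(-12573, Pow(-13287, -1))))) = Add(Rational(6, 5), Mul(Rational(-1, 5), Add(Rational(-20039, 6355), Mul(-12573, Rational(-1, 13287))))) = Add(Rational(6, 5), Mul(Rational(-1, 5), Add(Rational(-20039, 6355), Rational(4191, 4429)))) = Add(Rational(6, 5), Mul(Rational(-1, 5), Rational(-62118926, 28146295))) = Add(Rational(6, 5), Rational(62118926, 140731475)) = Rational(230996696, 140731475) ≈ 1.6414)
u = Rational(-1, 9599) (u = Pow(Add(Mul(-24, -2), -9647), -1) = Pow(Add(48, -9647), -1) = Pow(-9599, -1) = Rational(-1, 9599) ≈ -0.00010418)
Add(m, u) = Add(Rational(230996696, 140731475), Rational(-1, 9599)) = Rational(2217196553429, 1350881428525)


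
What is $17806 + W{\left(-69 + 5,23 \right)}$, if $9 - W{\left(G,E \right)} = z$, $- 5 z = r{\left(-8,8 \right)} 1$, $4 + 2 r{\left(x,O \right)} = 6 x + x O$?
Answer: $\frac{89017}{5} \approx 17803.0$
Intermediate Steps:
$r{\left(x,O \right)} = -2 + 3 x + \frac{O x}{2}$ ($r{\left(x,O \right)} = -2 + \frac{6 x + x O}{2} = -2 + \frac{6 x + O x}{2} = -2 + \left(3 x + \frac{O x}{2}\right) = -2 + 3 x + \frac{O x}{2}$)
$z = \frac{58}{5}$ ($z = - \frac{\left(-2 + 3 \left(-8\right) + \frac{1}{2} \cdot 8 \left(-8\right)\right) 1}{5} = - \frac{\left(-2 - 24 - 32\right) 1}{5} = - \frac{\left(-58\right) 1}{5} = \left(- \frac{1}{5}\right) \left(-58\right) = \frac{58}{5} \approx 11.6$)
$W{\left(G,E \right)} = - \frac{13}{5}$ ($W{\left(G,E \right)} = 9 - \frac{58}{5} = - \frac{13}{5}$)
$17806 + W{\left(-69 + 5,23 \right)} = 17806 - \frac{13}{5} = \frac{89017}{5}$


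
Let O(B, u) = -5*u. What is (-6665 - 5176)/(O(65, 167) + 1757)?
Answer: -11841/922 ≈ -12.843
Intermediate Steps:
(-6665 - 5176)/(O(65, 167) + 1757) = (-6665 - 5176)/(-5*167 + 1757) = -11841/(-835 + 1757) = -11841/922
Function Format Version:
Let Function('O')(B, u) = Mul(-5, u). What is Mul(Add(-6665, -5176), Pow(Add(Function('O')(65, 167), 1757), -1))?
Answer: Rational(-11841, 922) ≈ -12.843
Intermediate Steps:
Mul(Add(-6665, -5176), Pow(Add(Function('O')(65, 167), 1757), -1)) = Mul(Add(-6665, -5176), Pow(Add(Mul(-5, 167), 1757), -1)) = Mul(-11841, Pow(Add(-835, 1757), -1)) = Mul(-11841, Pow(922, -1)) = Mul(-11841, Rational(1, 922)) = Rational(-11841, 922)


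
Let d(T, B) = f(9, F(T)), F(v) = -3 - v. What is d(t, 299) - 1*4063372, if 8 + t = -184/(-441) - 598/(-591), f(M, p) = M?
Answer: -4063363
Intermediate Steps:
t = -570862/86877 (t = -8 + (-184/(-441) - 598/(-591)) = -8 + (-184*(-1/441) - 598*(-1/591)) = -8 + (184/441 + 598/591) = -8 + 124154/86877 = -570862/86877 ≈ -6.5709)
d(T, B) = 9
d(t, 299) - 1*4063372 = 9 - 1*4063372 = 9 - 4063372 = -4063363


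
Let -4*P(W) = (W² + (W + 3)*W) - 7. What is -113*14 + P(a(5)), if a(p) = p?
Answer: -3193/2 ≈ -1596.5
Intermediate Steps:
P(W) = 7/4 - W²/4 - W*(3 + W)/4 (P(W) = -((W² + (W + 3)*W) - 7)/4 = -((W² + (3 + W)*W) - 7)/4 = -((W² + W*(3 + W)) - 7)/4 = -(-7 + W² + W*(3 + W))/4 = 7/4 - W²/4 - W*(3 + W)/4)
-113*14 + P(a(5)) = -113*14 + (7/4 - ¾*5 - ½*5²) = -1582 + (7/4 - 15/4 - ½*25) = -1582 + (7/4 - 15/4 - 25/2) = -1582 - 29/2 = -3193/2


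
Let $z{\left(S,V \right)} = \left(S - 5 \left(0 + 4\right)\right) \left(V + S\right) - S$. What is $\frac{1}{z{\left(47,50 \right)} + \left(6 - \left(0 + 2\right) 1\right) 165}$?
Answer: $\frac{1}{3232} \approx 0.00030941$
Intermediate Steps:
$z{\left(S,V \right)} = - S + \left(-20 + S\right) \left(S + V\right)$ ($z{\left(S,V \right)} = \left(S - 20\right) \left(S + V\right) - S = \left(-20 + S\right) \left(S + V\right) - S = - S + \left(-20 + S\right) \left(S + V\right)$)
$\frac{1}{z{\left(47,50 \right)} + \left(6 - \left(0 + 2\right) 1\right) 165} = \frac{1}{\left(47^{2} - 987 - 1000 + 47 \cdot 50\right) + \left(6 - \left(0 + 2\right) 1\right) 165} = \frac{1}{\left(2209 - 987 - 1000 + 2350\right) + \left(6 - 2 \cdot 1\right) 165} = \frac{1}{2572 + \left(6 - 2\right) 165} = \frac{1}{2572 + 4 \cdot 165} = \frac{1}{2572 + 660} = \frac{1}{3232}$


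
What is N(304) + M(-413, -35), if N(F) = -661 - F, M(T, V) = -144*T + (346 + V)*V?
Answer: 47622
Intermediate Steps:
M(T, V) = -144*T + V*(346 + V)
N(304) + M(-413, -35) = (-661 - 1*304) + ((-35)² - 144*(-413) + 346*(-35)) = (-661 - 304) + (1225 + 59472 - 12110) = -965 + 48587 = 47622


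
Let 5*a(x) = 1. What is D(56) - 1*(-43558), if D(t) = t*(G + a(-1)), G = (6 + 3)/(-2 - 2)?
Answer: 217216/5 ≈ 43443.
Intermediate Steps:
a(x) = 1/5 (a(x) = (1/5)*1 = 1/5)
G = -9/4 (G = 9/(-4) = 9*(-1/4) = -9/4 ≈ -2.2500)
D(t) = -41*t/20 (D(t) = t*(-9/4 + 1/5) = t*(-41/20) = -41*t/20)
D(56) - 1*(-43558) = -41/20*56 - 1*(-43558) = -574/5 + 43558 = 217216/5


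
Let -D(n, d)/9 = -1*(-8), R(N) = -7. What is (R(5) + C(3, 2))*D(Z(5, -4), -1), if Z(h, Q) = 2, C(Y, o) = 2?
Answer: 360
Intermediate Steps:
D(n, d) = -72 (D(n, d) = -(-9)*(-8) = -9*8 = -72)
(R(5) + C(3, 2))*D(Z(5, -4), -1) = (-7 + 2)*(-72) = -5*(-72) = 360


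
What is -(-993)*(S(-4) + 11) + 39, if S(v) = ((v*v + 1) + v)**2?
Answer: 178779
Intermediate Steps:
S(v) = (1 + v + v**2)**2 (S(v) = ((v**2 + 1) + v)**2 = ((1 + v**2) + v)**2 = (1 + v + v**2)**2)
-(-993)*(S(-4) + 11) + 39 = -(-993)*((1 - 4 + (-4)**2)**2 + 11) + 39 = -(-993)*((1 - 4 + 16)**2 + 11) + 39 = -(-993)*(13**2 + 11) + 39 = -(-993)*(169 + 11) + 39 = -(-993)*180 + 39 = -331*(-540) + 39 = 178740 + 39 = 178779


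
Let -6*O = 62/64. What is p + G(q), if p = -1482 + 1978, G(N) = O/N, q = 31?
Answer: 95231/192 ≈ 495.99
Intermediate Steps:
O = -31/192 (O = -31/(3*64) = -⅙*31/32 = -31/192 ≈ -0.16146)
G(N) = -31/(192*N)
p = 496
p + G(q) = 496 - 31/192/31 = 496 - 31/192*1/31 = 496 - 1/192 = 95231/192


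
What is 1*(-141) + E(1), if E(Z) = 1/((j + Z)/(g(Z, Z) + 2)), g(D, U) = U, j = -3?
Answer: -285/2 ≈ -142.50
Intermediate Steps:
E(Z) = (2 + Z)/(-3 + Z) (E(Z) = 1/((-3 + Z)/(Z + 2)) = 1/((-3 + Z)/(2 + Z)) = (2 + Z)/(-3 + Z))
1*(-141) + E(1) = 1*(-141) + (2 + 1)/(-3 + 1) = -141 + 3/(-2) = -141 - ½*3 = -141 - 3/2 = -285/2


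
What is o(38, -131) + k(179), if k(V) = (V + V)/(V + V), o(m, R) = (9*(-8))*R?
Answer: 9433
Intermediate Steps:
o(m, R) = -72*R
k(V) = 1 (k(V) = (2*V)/((2*V)) = (2*V)*(1/(2*V)) = 1)
o(38, -131) + k(179) = -72*(-131) + 1 = 9432 + 1 = 9433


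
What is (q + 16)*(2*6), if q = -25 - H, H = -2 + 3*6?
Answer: -300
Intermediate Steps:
H = 16 (H = -2 + 18 = 16)
q = -41 (q = -25 - 1*16 = -25 - 16 = -41)
(q + 16)*(2*6) = (-41 + 16)*(2*6) = -25*12 = -300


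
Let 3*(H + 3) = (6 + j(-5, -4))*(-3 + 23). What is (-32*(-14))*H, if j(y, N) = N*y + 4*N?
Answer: 85568/3 ≈ 28523.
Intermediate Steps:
j(y, N) = 4*N + N*y
H = 191/3 (H = -3 + ((6 - 4*(4 - 5))*(-3 + 23))/3 = -3 + ((6 - 4*(-1))*20)/3 = -3 + ((6 + 4)*20)/3 = -3 + (10*20)/3 = -3 + (⅓)*200 = -3 + 200/3 = 191/3 ≈ 63.667)
(-32*(-14))*H = -32*(-14)*(191/3) = 448*(191/3) = 85568/3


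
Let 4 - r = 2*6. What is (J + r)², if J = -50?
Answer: 3364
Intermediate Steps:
r = -8 (r = 4 - 2*6 = 4 - 1*12 = 4 - 12 = -8)
(J + r)² = (-50 - 8)² = (-58)² = 3364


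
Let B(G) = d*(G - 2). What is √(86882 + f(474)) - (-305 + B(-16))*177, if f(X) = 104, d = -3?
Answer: 44427 + √86986 ≈ 44722.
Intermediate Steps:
B(G) = 6 - 3*G (B(G) = -3*(G - 2) = -3*(-2 + G) = 6 - 3*G)
√(86882 + f(474)) - (-305 + B(-16))*177 = √(86882 + 104) - (-305 + (6 - 3*(-16)))*177 = √86986 - (-305 + (6 + 48))*177 = √86986 - (-305 + 54)*177 = √86986 - (-251)*177 = √86986 - 1*(-44427) = √86986 + 44427 = 44427 + √86986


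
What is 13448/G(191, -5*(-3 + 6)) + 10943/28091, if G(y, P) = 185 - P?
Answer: 47494546/702275 ≈ 67.630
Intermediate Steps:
13448/G(191, -5*(-3 + 6)) + 10943/28091 = 13448/(185 - (-5)*(-3 + 6)) + 10943/28091 = 13448/(185 - (-5)*3) + 10943*(1/28091) = 13448/(185 - 1*(-15)) + 10943/28091 = 13448/(185 + 15) + 10943/28091 = 13448/200 + 10943/28091 = 13448*(1/200) + 10943/28091 = 1681/25 + 10943/28091 = 47494546/702275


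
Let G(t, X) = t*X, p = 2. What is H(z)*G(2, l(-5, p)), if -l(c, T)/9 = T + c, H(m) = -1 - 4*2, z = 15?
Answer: -486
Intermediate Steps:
H(m) = -9 (H(m) = -1 - 8 = -9)
l(c, T) = -9*T - 9*c (l(c, T) = -9*(T + c) = -9*T - 9*c)
G(t, X) = X*t
H(z)*G(2, l(-5, p)) = -9*(-9*2 - 9*(-5))*2 = -9*(-18 + 45)*2 = -243*2 = -9*54 = -486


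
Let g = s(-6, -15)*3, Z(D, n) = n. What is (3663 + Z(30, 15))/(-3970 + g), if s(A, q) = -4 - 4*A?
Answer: -1839/1955 ≈ -0.94067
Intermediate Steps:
g = 60 (g = (-4 - 4*(-6))*3 = (-4 + 24)*3 = 20*3 = 60)
(3663 + Z(30, 15))/(-3970 + g) = (3663 + 15)/(-3970 + 60) = 3678/(-3910) = 3678*(-1/3910) = -1839/1955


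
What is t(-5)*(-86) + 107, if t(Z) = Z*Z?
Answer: -2043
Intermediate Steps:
t(Z) = Z**2
t(-5)*(-86) + 107 = (-5)**2*(-86) + 107 = 25*(-86) + 107 = -2150 + 107 = -2043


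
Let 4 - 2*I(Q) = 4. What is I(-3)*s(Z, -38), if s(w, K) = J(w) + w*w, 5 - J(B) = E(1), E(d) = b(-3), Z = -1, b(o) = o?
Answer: 0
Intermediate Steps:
I(Q) = 0 (I(Q) = 2 - ½*4 = 2 - 2 = 0)
E(d) = -3
J(B) = 8 (J(B) = 5 - 1*(-3) = 5 + 3 = 8)
s(w, K) = 8 + w² (s(w, K) = 8 + w*w = 8 + w²)
I(-3)*s(Z, -38) = 0*(8 + (-1)²) = 0*(8 + 1) = 0*9 = 0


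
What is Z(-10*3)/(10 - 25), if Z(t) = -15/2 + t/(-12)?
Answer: ⅓ ≈ 0.33333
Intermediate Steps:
Z(t) = -15/2 - t/12 (Z(t) = -15*½ + t*(-1/12) = -15/2 - t/12)
Z(-10*3)/(10 - 25) = (-15/2 - (-5)*3/6)/(10 - 25) = (-15/2 - 1/12*(-30))/(-15) = (-15/2 + 5/2)*(-1/15) = -5*(-1/15) = ⅓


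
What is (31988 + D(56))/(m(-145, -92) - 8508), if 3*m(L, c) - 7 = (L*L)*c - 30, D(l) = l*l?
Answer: -105372/1959847 ≈ -0.053765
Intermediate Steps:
D(l) = l²
m(L, c) = -23/3 + c*L²/3 (m(L, c) = 7/3 + ((L*L)*c - 30)/3 = 7/3 + (L²*c - 30)/3 = 7/3 + (c*L² - 30)/3 = 7/3 + (-30 + c*L²)/3 = 7/3 + (-10 + c*L²/3) = -23/3 + c*L²/3)
(31988 + D(56))/(m(-145, -92) - 8508) = (31988 + 56²)/((-23/3 + (⅓)*(-92)*(-145)²) - 8508) = (31988 + 3136)/((-23/3 + (⅓)*(-92)*21025) - 8508) = 35124/((-23/3 - 1934300/3) - 8508) = 35124/(-1934323/3 - 8508) = 35124/(-1959847/3) = 35124*(-3/1959847) = -105372/1959847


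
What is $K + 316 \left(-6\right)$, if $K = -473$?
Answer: $-2369$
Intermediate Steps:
$K + 316 \left(-6\right) = -473 + 316 \left(-6\right) = -473 - 1896 = -2369$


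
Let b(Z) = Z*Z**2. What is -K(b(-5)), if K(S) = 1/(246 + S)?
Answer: -1/121 ≈ -0.0082645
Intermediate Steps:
b(Z) = Z**3
-K(b(-5)) = -1/(246 + (-5)**3) = -1/(246 - 125) = -1/121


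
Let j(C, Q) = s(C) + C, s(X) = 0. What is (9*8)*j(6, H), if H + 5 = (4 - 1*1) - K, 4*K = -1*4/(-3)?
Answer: 432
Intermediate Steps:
K = ⅓ (K = (-1*4/(-3))/4 = (-4*(-⅓))/4 = (¼)*(4/3) = ⅓ ≈ 0.33333)
H = -7/3 (H = -5 + ((4 - 1*1) - 1*⅓) = -5 + ((4 - 1) - ⅓) = -5 + (3 - ⅓) = -5 + 8/3 = -7/3 ≈ -2.3333)
j(C, Q) = C (j(C, Q) = 0 + C = C)
(9*8)*j(6, H) = (9*8)*6 = 72*6 = 432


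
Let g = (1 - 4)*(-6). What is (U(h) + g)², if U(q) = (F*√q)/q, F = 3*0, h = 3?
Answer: 324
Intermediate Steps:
F = 0
U(q) = 0 (U(q) = (0*√q)/q = 0/q = 0)
g = 18 (g = -3*(-6) = 18)
(U(h) + g)² = (0 + 18)² = 18² = 324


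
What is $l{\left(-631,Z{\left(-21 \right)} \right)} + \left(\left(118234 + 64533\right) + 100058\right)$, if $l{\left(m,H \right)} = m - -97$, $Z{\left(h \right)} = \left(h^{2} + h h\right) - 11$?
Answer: $282291$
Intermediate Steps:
$Z{\left(h \right)} = -11 + 2 h^{2}$ ($Z{\left(h \right)} = \left(h^{2} + h^{2}\right) - 11 = 2 h^{2} - 11 = -11 + 2 h^{2}$)
$l{\left(m,H \right)} = 97 + m$ ($l{\left(m,H \right)} = m + 97 = 97 + m$)
$l{\left(-631,Z{\left(-21 \right)} \right)} + \left(\left(118234 + 64533\right) + 100058\right) = \left(97 - 631\right) + \left(\left(118234 + 64533\right) + 100058\right) = -534 + \left(182767 + 100058\right) = -534 + 282825 = 282291$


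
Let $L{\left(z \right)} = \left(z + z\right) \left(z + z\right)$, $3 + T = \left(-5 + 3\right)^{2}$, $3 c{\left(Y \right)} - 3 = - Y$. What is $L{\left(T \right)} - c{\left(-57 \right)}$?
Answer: $-16$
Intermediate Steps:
$c{\left(Y \right)} = 1 - \frac{Y}{3}$ ($c{\left(Y \right)} = 1 + \frac{\left(-1\right) Y}{3} = 1 - \frac{Y}{3}$)
$T = 1$ ($T = -3 + \left(-5 + 3\right)^{2} = -3 + \left(-2\right)^{2} = -3 + 4 = 1$)
$L{\left(z \right)} = 4 z^{2}$ ($L{\left(z \right)} = 2 z 2 z = 4 z^{2}$)
$L{\left(T \right)} - c{\left(-57 \right)} = 4 \cdot 1^{2} - \left(1 - -19\right) = 4 \cdot 1 - \left(1 + 19\right) = 4 - 20 = -16$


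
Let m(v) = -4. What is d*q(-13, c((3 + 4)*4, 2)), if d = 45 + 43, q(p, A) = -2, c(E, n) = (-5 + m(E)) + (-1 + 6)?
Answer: -176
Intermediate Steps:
c(E, n) = -4 (c(E, n) = (-5 - 4) + (-1 + 6) = -9 + 5 = -4)
d = 88
d*q(-13, c((3 + 4)*4, 2)) = 88*(-2) = -176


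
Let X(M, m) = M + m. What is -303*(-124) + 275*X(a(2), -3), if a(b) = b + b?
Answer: 37847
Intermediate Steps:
a(b) = 2*b
-303*(-124) + 275*X(a(2), -3) = -303*(-124) + 275*(2*2 - 3) = 37572 + 275*(4 - 3) = 37572 + 275*1 = 37572 + 275 = 37847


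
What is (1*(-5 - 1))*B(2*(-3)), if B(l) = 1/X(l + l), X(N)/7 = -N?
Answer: -1/14 ≈ -0.071429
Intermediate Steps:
X(N) = -7*N (X(N) = 7*(-N) = -7*N)
B(l) = -1/(14*l) (B(l) = 1/(-7*(l + l)) = 1/(-14*l) = -1/(14*l))
(1*(-5 - 1))*B(2*(-3)) = (1*(-5 - 1))*(-1/(14*(2*(-3)))) = (1*(-6))*(-1/14/(-6)) = -(-3)*(-1)/(7*6) = -6*1/84 = -1/14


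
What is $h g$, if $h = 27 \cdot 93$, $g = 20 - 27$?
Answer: $-17577$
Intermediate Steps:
$g = -7$ ($g = 20 - 27 = -7$)
$h = 2511$
$h g = 2511 \left(-7\right) = -17577$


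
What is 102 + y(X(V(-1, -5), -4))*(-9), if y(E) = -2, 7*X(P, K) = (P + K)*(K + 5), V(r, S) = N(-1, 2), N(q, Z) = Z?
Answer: 120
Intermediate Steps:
V(r, S) = 2
X(P, K) = (5 + K)*(K + P)/7 (X(P, K) = ((P + K)*(K + 5))/7 = ((K + P)*(5 + K))/7 = ((5 + K)*(K + P))/7 = (5 + K)*(K + P)/7)
102 + y(X(V(-1, -5), -4))*(-9) = 102 - 2*(-9) = 102 + 18 = 120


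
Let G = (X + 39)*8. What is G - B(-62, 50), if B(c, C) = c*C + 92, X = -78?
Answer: 2696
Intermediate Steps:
G = -312 (G = (-78 + 39)*8 = -39*8 = -312)
B(c, C) = 92 + C*c (B(c, C) = C*c + 92 = 92 + C*c)
G - B(-62, 50) = -312 - (92 + 50*(-62)) = -312 - (92 - 3100) = -312 - 1*(-3008) = -312 + 3008 = 2696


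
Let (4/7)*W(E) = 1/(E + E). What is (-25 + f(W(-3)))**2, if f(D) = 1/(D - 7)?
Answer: 19351201/30625 ≈ 631.88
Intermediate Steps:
W(E) = 7/(8*E) (W(E) = 7/(4*(E + E)) = 7/(4*((2*E))) = 7*(1/(2*E))/4 = 7/(8*E))
f(D) = 1/(-7 + D)
(-25 + f(W(-3)))**2 = (-25 + 1/(-7 + (7/8)/(-3)))**2 = (-25 + 1/(-7 + (7/8)*(-1/3)))**2 = (-25 + 1/(-7 - 7/24))**2 = (-25 + 1/(-175/24))**2 = (-25 - 24/175)**2 = (-4399/175)**2 = 19351201/30625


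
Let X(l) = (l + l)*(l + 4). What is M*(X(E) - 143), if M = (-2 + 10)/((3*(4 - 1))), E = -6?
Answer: -952/9 ≈ -105.78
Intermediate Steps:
X(l) = 2*l*(4 + l) (X(l) = (2*l)*(4 + l) = 2*l*(4 + l))
M = 8/9 (M = 8/((3*3)) = 8/9 ≈ 0.88889)
M*(X(E) - 143) = 8*(2*(-6)*(4 - 6) - 143)/9 = 8*(2*(-6)*(-2) - 143)/9 = 8*(24 - 143)/9 = (8/9)*(-119) = -952/9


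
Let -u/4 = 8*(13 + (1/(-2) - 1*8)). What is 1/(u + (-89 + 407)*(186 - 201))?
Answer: -1/4914 ≈ -0.00020350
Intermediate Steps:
u = -144 (u = -32*(13 + (1/(-2) - 1*8)) = -32*(13 + (1*(-1/2) - 8)) = -32*(13 + (-1/2 - 8)) = -32*(13 - 17/2) = -32*9/2 = -4*36 = -144)
1/(u + (-89 + 407)*(186 - 201)) = 1/(-144 + (-89 + 407)*(186 - 201)) = 1/(-144 + 318*(-15)) = 1/(-144 - 4770) = 1/(-4914) = -1/4914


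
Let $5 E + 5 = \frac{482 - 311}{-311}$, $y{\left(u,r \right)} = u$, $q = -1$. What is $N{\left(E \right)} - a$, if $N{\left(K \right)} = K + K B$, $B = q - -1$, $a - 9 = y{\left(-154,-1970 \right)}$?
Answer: $\frac{223749}{1555} \approx 143.89$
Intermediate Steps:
$E = - \frac{1726}{1555}$ ($E = -1 + \frac{\left(482 - 311\right) \frac{1}{-311}}{5} = -1 + \frac{\left(482 - 311\right) \left(- \frac{1}{311}\right)}{5} = -1 + \frac{171 \left(- \frac{1}{311}\right)}{5} = -1 + \frac{1}{5} \left(- \frac{171}{311}\right) = -1 - \frac{171}{1555} = - \frac{1726}{1555} \approx -1.11$)
$a = -145$ ($a = 9 - 154 = -145$)
$B = 0$ ($B = -1 - -1 = -1 + 1 = 0$)
$N{\left(K \right)} = K$ ($N{\left(K \right)} = K + K 0 = K + 0 = K$)
$N{\left(E \right)} - a = - \frac{1726}{1555} - -145 = - \frac{1726}{1555} + 145 = \frac{223749}{1555}$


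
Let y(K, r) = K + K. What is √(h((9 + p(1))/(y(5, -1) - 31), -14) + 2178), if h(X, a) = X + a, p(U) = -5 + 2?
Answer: √106022/7 ≈ 46.516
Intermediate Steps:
p(U) = -3
y(K, r) = 2*K
√(h((9 + p(1))/(y(5, -1) - 31), -14) + 2178) = √(((9 - 3)/(2*5 - 31) - 14) + 2178) = √((6/(10 - 31) - 14) + 2178) = √((6/(-21) - 14) + 2178) = √((6*(-1/21) - 14) + 2178) = √((-2/7 - 14) + 2178) = √(-100/7 + 2178) = √(15146/7) = √106022/7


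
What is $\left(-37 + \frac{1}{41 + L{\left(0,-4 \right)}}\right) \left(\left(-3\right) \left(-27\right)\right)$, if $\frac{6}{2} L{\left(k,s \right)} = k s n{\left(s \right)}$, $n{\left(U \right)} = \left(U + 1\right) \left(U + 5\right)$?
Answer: $- \frac{122796}{41} \approx -2995.0$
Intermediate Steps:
$n{\left(U \right)} = \left(1 + U\right) \left(5 + U\right)$
$L{\left(k,s \right)} = \frac{k s \left(5 + s^{2} + 6 s\right)}{3}$
$\left(-37 + \frac{1}{41 + L{\left(0,-4 \right)}}\right) \left(\left(-3\right) \left(-27\right)\right) = \left(-37 + \frac{1}{41 + \frac{1}{3} \cdot 0 \left(-4\right) \left(5 + \left(-4\right)^{2} + 6 \left(-4\right)\right)}\right) \left(\left(-3\right) \left(-27\right)\right) = \left(-37 + \frac{1}{41 + \frac{1}{3} \cdot 0 \left(-4\right) \left(5 + 16 - 24\right)}\right) 81 = \left(-37 + \frac{1}{41 + \frac{1}{3} \cdot 0 \left(-4\right) \left(-3\right)}\right) 81 = \left(-37 + \frac{1}{41 + 0}\right) 81 = \left(-37 + \frac{1}{41}\right) 81 = \left(- \frac{1516}{41}\right) 81 = - \frac{122796}{41}$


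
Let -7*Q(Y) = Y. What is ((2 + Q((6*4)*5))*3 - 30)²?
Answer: 278784/49 ≈ 5689.5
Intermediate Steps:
Q(Y) = -Y/7
((2 + Q((6*4)*5))*3 - 30)² = ((2 - 6*4*5/7)*3 - 30)² = ((2 - 24*5/7)*3 - 30)² = ((2 - ⅐*120)*3 - 30)² = ((2 - 120/7)*3 - 30)² = (-106/7*3 - 30)² = (-318/7 - 30)² = (-528/7)² = 278784/49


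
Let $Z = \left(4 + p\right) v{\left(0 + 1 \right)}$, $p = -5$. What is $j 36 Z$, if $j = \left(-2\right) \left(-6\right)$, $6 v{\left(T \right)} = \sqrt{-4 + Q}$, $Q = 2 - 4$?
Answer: $- 72 i \sqrt{6} \approx - 176.36 i$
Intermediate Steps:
$Q = -2$
$v{\left(T \right)} = \frac{i \sqrt{6}}{6}$ ($v{\left(T \right)} = \frac{\sqrt{-4 - 2}}{6} = \frac{\sqrt{-6}}{6} = \frac{i \sqrt{6}}{6}$)
$j = 12$
$Z = - \frac{i \sqrt{6}}{6}$ ($Z = \left(4 - 5\right) \frac{i \sqrt{6}}{6} = - \frac{i \sqrt{6}}{6} \approx - 0.40825 i$)
$j 36 Z = 12 \cdot 36 \left(- \frac{i \sqrt{6}}{6}\right) = 432 \left(- \frac{i \sqrt{6}}{6}\right) = - 72 i \sqrt{6}$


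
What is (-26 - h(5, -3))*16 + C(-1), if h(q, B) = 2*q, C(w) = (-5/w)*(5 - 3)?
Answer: -566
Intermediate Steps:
C(w) = -10/w (C(w) = -5/w*2 = -10/w)
(-26 - h(5, -3))*16 + C(-1) = (-26 - 2*5)*16 - 10/(-1) = (-26 - 1*10)*16 - 10*(-1) = (-26 - 10)*16 + 10 = -36*16 + 10 = -576 + 10 = -566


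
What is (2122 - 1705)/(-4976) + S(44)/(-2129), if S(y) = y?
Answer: -1106737/10593904 ≈ -0.10447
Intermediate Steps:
(2122 - 1705)/(-4976) + S(44)/(-2129) = (2122 - 1705)/(-4976) + 44/(-2129) = 417*(-1/4976) + 44*(-1/2129) = -417/4976 - 44/2129 = -1106737/10593904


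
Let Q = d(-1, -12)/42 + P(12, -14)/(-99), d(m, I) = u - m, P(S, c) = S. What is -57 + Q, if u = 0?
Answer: -8793/154 ≈ -57.097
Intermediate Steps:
d(m, I) = -m (d(m, I) = 0 - m = -m)
Q = -15/154 (Q = -1*(-1)/42 + 12/(-99) = 1*(1/42) + 12*(-1/99) = 1/42 - 4/33 = -15/154 ≈ -0.097403)
-57 + Q = -57 - 15/154 = -8793/154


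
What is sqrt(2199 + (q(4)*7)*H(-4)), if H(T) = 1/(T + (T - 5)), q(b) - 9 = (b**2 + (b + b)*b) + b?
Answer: 16*sqrt(1430)/13 ≈ 46.542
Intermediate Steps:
q(b) = 9 + b + 3*b**2 (q(b) = 9 + ((b**2 + (b + b)*b) + b) = 9 + ((b**2 + (2*b)*b) + b) = 9 + ((b**2 + 2*b**2) + b) = 9 + (3*b**2 + b) = 9 + (b + 3*b**2) = 9 + b + 3*b**2)
H(T) = 1/(-5 + 2*T) (H(T) = 1/(T + (-5 + T)) = 1/(-5 + 2*T))
sqrt(2199 + (q(4)*7)*H(-4)) = sqrt(2199 + ((9 + 4 + 3*4**2)*7)/(-5 + 2*(-4))) = sqrt(2199 + ((9 + 4 + 3*16)*7)/(-5 - 8)) = sqrt(2199 + ((9 + 4 + 48)*7)/(-13)) = sqrt(2199 + (61*7)*(-1/13)) = sqrt(2199 + 427*(-1/13)) = sqrt(2199 - 427/13) = sqrt(28160/13) = 16*sqrt(1430)/13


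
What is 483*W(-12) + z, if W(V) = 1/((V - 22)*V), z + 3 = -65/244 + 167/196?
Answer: -500215/406504 ≈ -1.2305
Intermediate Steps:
z = -14433/5978 (z = -3 + (-65/244 + 167/196) = -3 + 3501/5978 = -14433/5978 ≈ -2.4144)
W(V) = 1/(V*(-22 + V)) (W(V) = 1/((-22 + V)*V) = 1/(V*(-22 + V)))
483*W(-12) + z = 483*(1/((-12)*(-22 - 12))) - 14433/5978 = 483*(-1/12/(-34)) - 14433/5978 = 483*(-1/12*(-1/34)) - 14433/5978 = 483*(1/408) - 14433/5978 = 161/136 - 14433/5978 = -500215/406504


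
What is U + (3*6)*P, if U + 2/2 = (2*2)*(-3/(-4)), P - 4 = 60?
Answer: 1154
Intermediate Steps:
P = 64 (P = 4 + 60 = 64)
U = 2 (U = -1 + (2*2)*(-3/(-4)) = -1 + 4*(-3*(-1/4)) = -1 + 4*(3/4) = -1 + 3 = 2)
U + (3*6)*P = 2 + (3*6)*64 = 2 + 18*64 = 2 + 1152 = 1154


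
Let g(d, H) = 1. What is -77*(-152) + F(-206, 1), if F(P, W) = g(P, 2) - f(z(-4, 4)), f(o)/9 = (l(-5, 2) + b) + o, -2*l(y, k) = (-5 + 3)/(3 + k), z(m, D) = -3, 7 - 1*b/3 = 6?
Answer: 58516/5 ≈ 11703.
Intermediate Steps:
b = 3 (b = 21 - 3*6 = 21 - 18 = 3)
l(y, k) = 1/(3 + k) (l(y, k) = -(-5 + 3)/(2*(3 + k)) = -(-1)/(3 + k) = 1/(3 + k))
f(o) = 144/5 + 9*o (f(o) = 9*((1/(3 + 2) + 3) + o) = 9*((1/5 + 3) + o) = 9*((⅕ + 3) + o) = 9*(16/5 + o) = 144/5 + 9*o)
F(P, W) = -⅘ (F(P, W) = 1 - (144/5 + 9*(-3)) = 1 - (144/5 - 27) = 1 - 1*9/5 = 1 - 9/5 = -⅘)
-77*(-152) + F(-206, 1) = -77*(-152) - ⅘ = 11704 - ⅘ = 58516/5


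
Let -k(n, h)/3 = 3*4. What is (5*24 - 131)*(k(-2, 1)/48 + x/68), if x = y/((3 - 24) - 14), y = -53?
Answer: 4763/595 ≈ 8.0050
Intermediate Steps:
k(n, h) = -36 (k(n, h) = -9*4 = -3*12 = -36)
x = 53/35 (x = -53/((3 - 24) - 14) = -53/(-21 - 14) = -53/(-35) = -53*(-1/35) = 53/35 ≈ 1.5143)
(5*24 - 131)*(k(-2, 1)/48 + x/68) = (5*24 - 131)*(-36/48 + (53/35)/68) = (120 - 131)*(-36*1/48 + (53/35)*(1/68)) = -11*(-¾ + 53/2380) = -11*(-433/595) = 4763/595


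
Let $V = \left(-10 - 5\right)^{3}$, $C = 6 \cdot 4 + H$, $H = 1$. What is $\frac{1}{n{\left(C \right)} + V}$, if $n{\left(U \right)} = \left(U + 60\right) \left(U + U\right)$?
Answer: $\frac{1}{875} \approx 0.0011429$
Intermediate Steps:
$C = 25$ ($C = 6 \cdot 4 + 1 = 24 + 1 = 25$)
$n{\left(U \right)} = 2 U \left(60 + U\right)$ ($n{\left(U \right)} = \left(60 + U\right) 2 U = 2 U \left(60 + U\right)$)
$V = -3375$ ($V = \left(-15\right)^{3} = -3375$)
$\frac{1}{n{\left(C \right)} + V} = \frac{1}{2 \cdot 25 \left(60 + 25\right) - 3375} = \frac{1}{2 \cdot 25 \cdot 85 - 3375} = \frac{1}{4250 - 3375} = \frac{1}{875}$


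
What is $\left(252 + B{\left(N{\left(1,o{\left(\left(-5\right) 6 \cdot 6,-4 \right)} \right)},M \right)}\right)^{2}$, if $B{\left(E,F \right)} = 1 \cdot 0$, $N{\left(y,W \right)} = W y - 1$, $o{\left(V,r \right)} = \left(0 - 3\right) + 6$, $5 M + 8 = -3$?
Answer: $63504$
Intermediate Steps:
$M = - \frac{11}{5}$ ($M = - \frac{8}{5} + \frac{1}{5} \left(-3\right) = - \frac{8}{5} - \frac{3}{5} = - \frac{11}{5} \approx -2.2$)
$o{\left(V,r \right)} = 3$ ($o{\left(V,r \right)} = -3 + 6 = 3$)
$N{\left(y,W \right)} = -1 + W y$
$B{\left(E,F \right)} = 0$
$\left(252 + B{\left(N{\left(1,o{\left(\left(-5\right) 6 \cdot 6,-4 \right)} \right)},M \right)}\right)^{2} = \left(252 + 0\right)^{2} = 252^{2} = 63504$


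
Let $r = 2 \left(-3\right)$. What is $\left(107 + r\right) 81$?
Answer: $8181$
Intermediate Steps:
$r = -6$
$\left(107 + r\right) 81 = \left(107 - 6\right) 81 = 101 \cdot 81 = 8181$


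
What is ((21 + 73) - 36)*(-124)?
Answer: -7192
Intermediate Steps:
((21 + 73) - 36)*(-124) = (94 - 36)*(-124) = 58*(-124) = -7192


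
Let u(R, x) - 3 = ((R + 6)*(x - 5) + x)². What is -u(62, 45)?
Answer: -7645228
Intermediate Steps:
u(R, x) = 3 + (x + (-5 + x)*(6 + R))² (u(R, x) = 3 + ((R + 6)*(x - 5) + x)² = 3 + ((6 + R)*(-5 + x) + x)² = 3 + ((-5 + x)*(6 + R) + x)² = 3 + (x + (-5 + x)*(6 + R))²)
-u(62, 45) = -(3 + (-30 - 5*62 + 7*45 + 62*45)²) = -(3 + (-30 - 310 + 315 + 2790)²) = -(3 + 2765²) = -(3 + 7645225) = -1*7645228 = -7645228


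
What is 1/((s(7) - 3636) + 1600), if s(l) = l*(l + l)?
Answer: -1/1938 ≈ -0.00051600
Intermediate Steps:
s(l) = 2*l² (s(l) = l*(2*l) = 2*l²)
1/((s(7) - 3636) + 1600) = 1/((2*7² - 3636) + 1600) = 1/((2*49 - 3636) + 1600) = 1/((98 - 3636) + 1600) = 1/(-3538 + 1600) = 1/(-1938) = -1/1938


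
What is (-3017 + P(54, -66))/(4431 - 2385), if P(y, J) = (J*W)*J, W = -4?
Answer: -20441/2046 ≈ -9.9907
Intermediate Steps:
P(y, J) = -4*J² (P(y, J) = (J*(-4))*J = (-4*J)*J = -4*J²)
(-3017 + P(54, -66))/(4431 - 2385) = (-3017 - 4*(-66)²)/(4431 - 2385) = (-3017 - 4*4356)/2046 = (-3017 - 17424)*(1/2046) = -20441*1/2046 = -20441/2046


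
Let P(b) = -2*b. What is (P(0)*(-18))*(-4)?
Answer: 0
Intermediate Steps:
(P(0)*(-18))*(-4) = (-2*0*(-18))*(-4) = (0*(-18))*(-4) = 0*(-4) = 0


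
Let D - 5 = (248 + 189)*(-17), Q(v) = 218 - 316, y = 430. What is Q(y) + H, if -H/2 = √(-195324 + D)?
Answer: -98 - 4*I*√50687 ≈ -98.0 - 900.55*I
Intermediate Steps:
Q(v) = -98
D = -7424 (D = 5 + (248 + 189)*(-17) = 5 + 437*(-17) = 5 - 7429 = -7424)
H = -4*I*√50687 (H = -2*√(-195324 - 7424) = -4*I*√50687 ≈ -900.55*I)
Q(y) + H = -98 - 4*I*√50687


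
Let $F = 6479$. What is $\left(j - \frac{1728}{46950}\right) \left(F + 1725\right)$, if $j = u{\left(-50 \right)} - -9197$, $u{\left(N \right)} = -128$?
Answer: $\frac{582193881948}{7825} \approx 7.4402 \cdot 10^{7}$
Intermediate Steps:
$j = 9069$ ($j = -128 - -9197 = -128 + 9197 = 9069$)
$\left(j - \frac{1728}{46950}\right) \left(F + 1725\right) = \left(9069 - \frac{1728}{46950}\right) \left(6479 + 1725\right) = \left(9069 - \frac{288}{7825}\right) 8204 = \frac{70964637}{7825} \cdot 8204 = \frac{582193881948}{7825}$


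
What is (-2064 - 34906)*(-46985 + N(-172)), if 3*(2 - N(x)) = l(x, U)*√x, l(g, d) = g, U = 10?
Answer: 1736961510 - 12717680*I*√43/3 ≈ 1.737e+9 - 2.7798e+7*I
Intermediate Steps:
N(x) = 2 - x^(3/2)/3 (N(x) = 2 - x*√x/3 = 2 - x^(3/2)/3)
(-2064 - 34906)*(-46985 + N(-172)) = (-2064 - 34906)*(-46985 + (2 - (-344)*I*√43/3)) = -36970*(-46985 + (2 - (-344)*I*√43/3)) = -36970*(-46985 + (2 + 344*I*√43/3)) = -36970*(-46983 + 344*I*√43/3) = 1736961510 - 12717680*I*√43/3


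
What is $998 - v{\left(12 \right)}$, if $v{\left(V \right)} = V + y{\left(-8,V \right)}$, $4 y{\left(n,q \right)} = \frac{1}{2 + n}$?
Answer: $\frac{23665}{24} \approx 986.04$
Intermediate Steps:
$y{\left(n,q \right)} = \frac{1}{4 \left(2 + n\right)}$
$v{\left(V \right)} = - \frac{1}{24} + V$ ($v{\left(V \right)} = V + \frac{1}{4 \left(2 - 8\right)} = V + \frac{1}{4 \left(-6\right)} = V + \frac{1}{4} \left(- \frac{1}{6}\right) = V - \frac{1}{24} = - \frac{1}{24} + V$)
$998 - v{\left(12 \right)} = 998 - \left(- \frac{1}{24} + 12\right) = 998 - \frac{287}{24} = \frac{23665}{24}$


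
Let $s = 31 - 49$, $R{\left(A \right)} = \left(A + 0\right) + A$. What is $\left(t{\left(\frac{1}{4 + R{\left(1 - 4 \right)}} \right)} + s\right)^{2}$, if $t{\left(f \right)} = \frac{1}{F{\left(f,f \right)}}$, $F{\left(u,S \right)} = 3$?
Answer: $\frac{2809}{9} \approx 312.11$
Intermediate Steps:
$R{\left(A \right)} = 2 A$ ($R{\left(A \right)} = A + A = 2 A$)
$s = -18$
$t{\left(f \right)} = \frac{1}{3}$
$\left(t{\left(\frac{1}{4 + R{\left(1 - 4 \right)}} \right)} + s\right)^{2} = \left(\frac{1}{3} - 18\right)^{2} = \left(- \frac{53}{3}\right)^{2} = \frac{2809}{9}$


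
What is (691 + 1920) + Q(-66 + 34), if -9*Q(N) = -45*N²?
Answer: 7731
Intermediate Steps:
Q(N) = 5*N² (Q(N) = -(-5)*N² = 5*N²)
(691 + 1920) + Q(-66 + 34) = (691 + 1920) + 5*(-66 + 34)² = 2611 + 5*(-32)² = 2611 + 5*1024 = 2611 + 5120 = 7731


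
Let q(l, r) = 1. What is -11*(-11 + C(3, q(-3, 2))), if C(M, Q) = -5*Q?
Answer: 176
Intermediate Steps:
-11*(-11 + C(3, q(-3, 2))) = -11*(-11 - 5*1) = -11*(-11 - 5) = -11*(-16) = 176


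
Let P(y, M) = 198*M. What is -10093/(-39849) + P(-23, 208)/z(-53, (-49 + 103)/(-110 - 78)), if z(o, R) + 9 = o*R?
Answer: 1318574177/199245 ≈ 6617.9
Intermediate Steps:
z(o, R) = -9 + R*o (z(o, R) = -9 + o*R = -9 + R*o)
-10093/(-39849) + P(-23, 208)/z(-53, (-49 + 103)/(-110 - 78)) = -10093/(-39849) + (198*208)/(-9 + ((-49 + 103)/(-110 - 78))*(-53)) = -10093*(-1/39849) + 41184/(-9 + (54/(-188))*(-53)) = 10093/39849 + 41184/(-9 + (54*(-1/188))*(-53)) = 10093/39849 + 41184/(-9 - 27/94*(-53)) = 10093/39849 + 41184/(-9 + 1431/94) = 10093/39849 + 41184/(585/94) = 10093/39849 + 41184*(94/585) = 10093/39849 + 33088/5 = 1318574177/199245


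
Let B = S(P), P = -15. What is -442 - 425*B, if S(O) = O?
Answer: 5933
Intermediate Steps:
B = -15
-442 - 425*B = -442 - 425*(-15) = -442 + 6375 = 5933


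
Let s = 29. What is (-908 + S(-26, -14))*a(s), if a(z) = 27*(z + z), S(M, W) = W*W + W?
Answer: -1136916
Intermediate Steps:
S(M, W) = W + W² (S(M, W) = W² + W = W + W²)
a(z) = 54*z (a(z) = 27*(2*z) = 54*z)
(-908 + S(-26, -14))*a(s) = (-908 - 14*(1 - 14))*(54*29) = (-908 - 14*(-13))*1566 = (-908 + 182)*1566 = -726*1566 = -1136916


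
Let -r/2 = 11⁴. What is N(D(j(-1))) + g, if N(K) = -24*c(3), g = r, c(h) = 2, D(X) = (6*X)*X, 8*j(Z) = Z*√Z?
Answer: -29330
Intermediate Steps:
j(Z) = Z^(3/2)/8 (j(Z) = (Z*√Z)/8 = Z^(3/2)/8)
D(X) = 6*X²
r = -29282 (r = -2*11⁴ = -2*14641 = -29282)
g = -29282
N(K) = -48 (N(K) = -24*2 = -48)
N(D(j(-1))) + g = -48 - 29282 = -29330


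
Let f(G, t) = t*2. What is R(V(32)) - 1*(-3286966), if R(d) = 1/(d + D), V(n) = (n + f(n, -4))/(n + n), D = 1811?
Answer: 47631424314/14491 ≈ 3.2870e+6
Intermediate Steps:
f(G, t) = 2*t
V(n) = (-8 + n)/(2*n) (V(n) = (n + 2*(-4))/(n + n) = (n - 8)/((2*n)) = (-8 + n)*(1/(2*n)) = (-8 + n)/(2*n))
R(d) = 1/(1811 + d) (R(d) = 1/(d + 1811) = 1/(1811 + d))
R(V(32)) - 1*(-3286966) = 1/(1811 + (1/2)*(-8 + 32)/32) - 1*(-3286966) = 1/(1811 + (1/2)*(1/32)*24) + 3286966 = 1/(1811 + 3/8) + 3286966 = 1/(14491/8) + 3286966 = 8/14491 + 3286966 = 47631424314/14491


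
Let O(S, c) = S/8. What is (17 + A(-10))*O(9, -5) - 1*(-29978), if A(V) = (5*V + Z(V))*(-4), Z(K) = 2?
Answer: 241705/8 ≈ 30213.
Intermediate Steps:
O(S, c) = S/8 (O(S, c) = S*(⅛) = S/8)
A(V) = -8 - 20*V (A(V) = (5*V + 2)*(-4) = (2 + 5*V)*(-4) = -8 - 20*V)
(17 + A(-10))*O(9, -5) - 1*(-29978) = (17 + (-8 - 20*(-10)))*((⅛)*9) - 1*(-29978) = (17 + (-8 + 200))*(9/8) + 29978 = (17 + 192)*(9/8) + 29978 = 209*(9/8) + 29978 = 1881/8 + 29978 = 241705/8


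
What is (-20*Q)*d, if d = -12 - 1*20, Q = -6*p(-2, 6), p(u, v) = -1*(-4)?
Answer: -15360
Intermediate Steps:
p(u, v) = 4
Q = -24 (Q = -6*4 = -24)
d = -32 (d = -12 - 20 = -32)
(-20*Q)*d = -20*(-24)*(-32) = 480*(-32) = -15360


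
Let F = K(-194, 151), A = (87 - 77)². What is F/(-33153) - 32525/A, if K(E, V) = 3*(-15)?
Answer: -14377291/44204 ≈ -325.25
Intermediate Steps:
K(E, V) = -45
A = 100 (A = 10² = 100)
F = -45
F/(-33153) - 32525/A = -45/(-33153) - 32525/100 = -45*(-1/33153) - 32525*1/100 = 15/11051 - 1301/4 = -14377291/44204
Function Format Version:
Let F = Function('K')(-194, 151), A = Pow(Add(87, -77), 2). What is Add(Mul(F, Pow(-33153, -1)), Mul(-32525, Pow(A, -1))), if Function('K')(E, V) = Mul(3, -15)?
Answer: Rational(-14377291, 44204) ≈ -325.25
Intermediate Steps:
Function('K')(E, V) = -45
A = 100 (A = Pow(10, 2) = 100)
F = -45
Add(Mul(F, Pow(-33153, -1)), Mul(-32525, Pow(A, -1))) = Add(Mul(-45, Pow(-33153, -1)), Mul(-32525, Pow(100, -1))) = Add(Mul(-45, Rational(-1, 33153)), Mul(-32525, Rational(1, 100))) = Add(Rational(15, 11051), Rational(-1301, 4)) = Rational(-14377291, 44204)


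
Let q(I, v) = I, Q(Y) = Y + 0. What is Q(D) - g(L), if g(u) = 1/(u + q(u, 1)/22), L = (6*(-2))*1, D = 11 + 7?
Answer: 2495/138 ≈ 18.080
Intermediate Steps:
D = 18
Q(Y) = Y
L = -12 (L = -12*1 = -12)
g(u) = 22/(23*u) (g(u) = 1/(u + u/22) = 1/(23*u/22) = 22/(23*u))
Q(D) - g(L) = 18 - 22/(23*(-12)) = 18 - 22*(-1)/(23*12) = 18 - 1*(-11/138) = 18 + 11/138 = 2495/138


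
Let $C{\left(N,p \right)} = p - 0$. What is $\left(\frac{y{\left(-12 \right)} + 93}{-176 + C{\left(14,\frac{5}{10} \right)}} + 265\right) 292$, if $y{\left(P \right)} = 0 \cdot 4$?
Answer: $\frac{9035356}{117} \approx 77225.0$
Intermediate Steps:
$y{\left(P \right)} = 0$
$C{\left(N,p \right)} = p$ ($C{\left(N,p \right)} = p + 0 = p$)
$\left(\frac{y{\left(-12 \right)} + 93}{-176 + C{\left(14,\frac{5}{10} \right)}} + 265\right) 292 = \left(\frac{0 + 93}{-176 + \frac{5}{10}} + 265\right) 292 = \left(\frac{93}{-176 + 5 \cdot \frac{1}{10}} + 265\right) 292 = \left(\frac{93}{-176 + \frac{1}{2}} + 265\right) 292 = \left(\frac{93}{- \frac{351}{2}} + 265\right) 292 = \left(93 \left(- \frac{2}{351}\right) + 265\right) 292 = \left(- \frac{62}{117} + 265\right) 292 = \frac{30943}{117} \cdot 292 = \frac{9035356}{117}$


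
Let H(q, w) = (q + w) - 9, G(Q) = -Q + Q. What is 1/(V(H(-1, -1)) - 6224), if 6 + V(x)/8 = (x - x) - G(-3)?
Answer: -1/6272 ≈ -0.00015944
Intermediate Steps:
G(Q) = 0
H(q, w) = -9 + q + w
V(x) = -48 (V(x) = -48 + 8*((x - x) - 1*0) = -48 + 8*(0 + 0) = -48 + 8*0 = -48 + 0 = -48)
1/(V(H(-1, -1)) - 6224) = 1/(-48 - 6224) = 1/(-6272) = -1/6272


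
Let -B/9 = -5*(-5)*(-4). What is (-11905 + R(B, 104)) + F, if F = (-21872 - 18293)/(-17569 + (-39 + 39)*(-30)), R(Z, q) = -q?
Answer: -210945956/17569 ≈ -12007.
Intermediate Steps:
B = 900 (B = -9*(-5*(-5))*(-4) = -225*(-4) = -9*(-100) = 900)
F = 40165/17569 (F = -40165/(-17569 + 0*(-30)) = -40165/(-17569 + 0) = -40165/(-17569) = -40165*(-1/17569) = 40165/17569 ≈ 2.2861)
(-11905 + R(B, 104)) + F = (-11905 - 1*104) + 40165/17569 = (-11905 - 104) + 40165/17569 = -12009 + 40165/17569 = -210945956/17569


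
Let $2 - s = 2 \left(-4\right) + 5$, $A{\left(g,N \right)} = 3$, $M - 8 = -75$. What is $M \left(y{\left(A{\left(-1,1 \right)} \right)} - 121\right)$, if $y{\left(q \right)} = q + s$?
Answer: $7571$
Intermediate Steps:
$M = -67$ ($M = 8 - 75 = -67$)
$s = 5$ ($s = 2 - \left(2 \left(-4\right) + 5\right) = 2 - \left(-8 + 5\right) = 2 - -3 = 2 + 3 = 5$)
$y{\left(q \right)} = 5 + q$ ($y{\left(q \right)} = q + 5 = 5 + q$)
$M \left(y{\left(A{\left(-1,1 \right)} \right)} - 121\right) = - 67 \left(\left(5 + 3\right) - 121\right) = - 67 \left(8 - 121\right) = \left(-67\right) \left(-113\right) = 7571$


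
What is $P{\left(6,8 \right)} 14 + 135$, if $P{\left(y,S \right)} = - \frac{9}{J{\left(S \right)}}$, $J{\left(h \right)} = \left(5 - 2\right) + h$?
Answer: $\frac{1359}{11} \approx 123.55$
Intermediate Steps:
$J{\left(h \right)} = 3 + h$
$P{\left(y,S \right)} = - \frac{9}{3 + S}$
$P{\left(6,8 \right)} 14 + 135 = - \frac{9}{3 + 8} \cdot 14 + 135 = - \frac{9}{11} \cdot 14 + 135 = \left(-9\right) \frac{1}{11} \cdot 14 + 135 = \left(- \frac{9}{11}\right) 14 + 135 = - \frac{126}{11} + 135 = \frac{1359}{11}$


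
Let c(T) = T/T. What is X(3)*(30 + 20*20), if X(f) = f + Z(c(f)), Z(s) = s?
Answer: 1720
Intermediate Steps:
c(T) = 1
X(f) = 1 + f (X(f) = f + 1 = 1 + f)
X(3)*(30 + 20*20) = (1 + 3)*(30 + 20*20) = 4*(30 + 400) = 4*430 = 1720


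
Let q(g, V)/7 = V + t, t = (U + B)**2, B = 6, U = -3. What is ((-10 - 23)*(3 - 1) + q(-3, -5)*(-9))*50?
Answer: -15900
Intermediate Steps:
t = 9 (t = (-3 + 6)**2 = 3**2 = 9)
q(g, V) = 63 + 7*V (q(g, V) = 7*(V + 9) = 7*(9 + V) = 63 + 7*V)
((-10 - 23)*(3 - 1) + q(-3, -5)*(-9))*50 = ((-10 - 23)*(3 - 1) + (63 + 7*(-5))*(-9))*50 = (-33*2 + (63 - 35)*(-9))*50 = (-66 + 28*(-9))*50 = (-66 - 252)*50 = -318*50 = -15900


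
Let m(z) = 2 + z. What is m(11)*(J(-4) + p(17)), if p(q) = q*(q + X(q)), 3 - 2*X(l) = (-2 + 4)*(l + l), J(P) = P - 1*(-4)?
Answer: -6851/2 ≈ -3425.5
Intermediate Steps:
J(P) = 4 + P (J(P) = P + 4 = 4 + P)
X(l) = 3/2 - 2*l (X(l) = 3/2 - (-2 + 4)*(l + l)/2 = 3/2 - 2*l)
p(q) = q*(3/2 - q) (p(q) = q*(q + (3/2 - 2*q)) = q*(3/2 - q))
m(11)*(J(-4) + p(17)) = (2 + 11)*((4 - 4) + (1/2)*17*(3 - 2*17)) = 13*(0 + (1/2)*17*(3 - 34)) = 13*(0 + (1/2)*17*(-31)) = 13*(0 - 527/2) = 13*(-527/2) = -6851/2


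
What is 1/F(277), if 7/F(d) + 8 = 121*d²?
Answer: 9284201/7 ≈ 1.3263e+6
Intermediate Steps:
F(d) = 7/(-8 + 121*d²)
1/F(277) = 1/(7/(-8 + 121*277²)) = 1/(7/(-8 + 121*76729)) = 1/(7/(-8 + 9284209)) = 1/(7/9284201) = 9284201/7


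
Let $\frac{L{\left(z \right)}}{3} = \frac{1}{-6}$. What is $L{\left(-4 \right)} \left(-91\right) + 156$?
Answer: $\frac{403}{2} \approx 201.5$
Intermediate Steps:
$L{\left(z \right)} = - \frac{1}{2}$ ($L{\left(z \right)} = \frac{3}{-6} = 3 \left(- \frac{1}{6}\right) = - \frac{1}{2}$)
$L{\left(-4 \right)} \left(-91\right) + 156 = \left(- \frac{1}{2}\right) \left(-91\right) + 156 = \frac{91}{2} + 156 = \frac{403}{2}$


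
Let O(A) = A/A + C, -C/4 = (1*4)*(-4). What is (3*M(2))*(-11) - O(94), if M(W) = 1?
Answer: -98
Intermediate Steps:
C = 64 (C = -4*1*4*(-4) = -16*(-4) = -4*(-16) = 64)
O(A) = 65 (O(A) = A/A + 64 = 1 + 64 = 65)
(3*M(2))*(-11) - O(94) = (3*1)*(-11) - 1*65 = 3*(-11) - 65 = -33 - 65 = -98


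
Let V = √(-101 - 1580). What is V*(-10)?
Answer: -410*I ≈ -410.0*I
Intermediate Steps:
V = 41*I (V = √(-1681) = 41*I ≈ 41.0*I)
V*(-10) = (41*I)*(-10) = -410*I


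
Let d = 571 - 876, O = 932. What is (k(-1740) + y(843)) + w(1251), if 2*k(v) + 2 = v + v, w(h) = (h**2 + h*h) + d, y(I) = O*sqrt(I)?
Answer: 3127956 + 932*sqrt(843) ≈ 3.1550e+6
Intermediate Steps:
y(I) = 932*sqrt(I)
d = -305
w(h) = -305 + 2*h**2 (w(h) = (h**2 + h*h) - 305 = (h**2 + h**2) - 305 = 2*h**2 - 305 = -305 + 2*h**2)
k(v) = -1 + v (k(v) = -1 + (v + v)/2 = -1 + (2*v)/2 = -1 + v)
(k(-1740) + y(843)) + w(1251) = ((-1 - 1740) + 932*sqrt(843)) + (-305 + 2*1251**2) = (-1741 + 932*sqrt(843)) + (-305 + 2*1565001) = (-1741 + 932*sqrt(843)) + (-305 + 3130002) = (-1741 + 932*sqrt(843)) + 3129697 = 3127956 + 932*sqrt(843)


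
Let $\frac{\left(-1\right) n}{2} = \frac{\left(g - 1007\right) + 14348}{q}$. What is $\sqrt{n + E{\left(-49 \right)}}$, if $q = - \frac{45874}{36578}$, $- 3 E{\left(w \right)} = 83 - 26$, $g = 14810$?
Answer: $\frac{5 \sqrt{944335992883}}{22937} \approx 211.83$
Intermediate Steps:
$E{\left(w \right)} = -19$ ($E{\left(w \right)} = - \frac{83 - 26}{3} = \left(- \frac{1}{3}\right) 57 = -19$)
$q = - \frac{22937}{18289}$ ($q = \left(-45874\right) \frac{1}{36578} = - \frac{22937}{18289} \approx -1.2541$)
$n = \frac{1029707278}{22937}$ ($n = - 2 \frac{\left(14810 - 1007\right) + 14348}{- \frac{22937}{18289}} = - 2 \left(13803 + 14348\right) \left(- \frac{18289}{22937}\right) = - 2 \cdot 28151 \left(- \frac{18289}{22937}\right) = \left(-2\right) \left(- \frac{514853639}{22937}\right) = \frac{1029707278}{22937} \approx 44893.0$)
$\sqrt{n + E{\left(-49 \right)}} = \sqrt{\frac{1029707278}{22937} - 19} = \sqrt{\frac{1029271475}{22937}} = \frac{5 \sqrt{944335992883}}{22937}$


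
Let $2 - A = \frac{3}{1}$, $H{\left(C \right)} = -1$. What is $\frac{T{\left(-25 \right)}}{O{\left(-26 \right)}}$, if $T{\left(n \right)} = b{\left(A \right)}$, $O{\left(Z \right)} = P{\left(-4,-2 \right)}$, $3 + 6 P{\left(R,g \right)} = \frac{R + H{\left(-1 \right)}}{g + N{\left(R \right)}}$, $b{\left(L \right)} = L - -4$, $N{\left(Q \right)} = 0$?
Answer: $-36$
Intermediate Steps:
$A = -1$ ($A = 2 - \frac{3}{1} = 2 - 3 \cdot 1 = 2 - 3 = -1$)
$b{\left(L \right)} = 4 + L$ ($b{\left(L \right)} = L + 4 = 4 + L$)
$P{\left(R,g \right)} = - \frac{1}{2} + \frac{-1 + R}{6 g}$ ($P{\left(R,g \right)} = - \frac{1}{2} + \frac{\left(R - 1\right) \frac{1}{g + 0}}{6} = - \frac{1}{2} + \frac{\left(-1 + R\right) \frac{1}{g}}{6} = - \frac{1}{2} + \frac{\frac{1}{g} \left(-1 + R\right)}{6} = - \frac{1}{2} + \frac{-1 + R}{6 g}$)
$O{\left(Z \right)} = - \frac{1}{12}$ ($O{\left(Z \right)} = \frac{-1 - 4 - -6}{6 \left(-2\right)} = \frac{1}{6} \left(- \frac{1}{2}\right) \left(-1 - 4 + 6\right) = \frac{1}{6} \left(- \frac{1}{2}\right) 1 = - \frac{1}{12}$)
$T{\left(n \right)} = 3$ ($T{\left(n \right)} = 4 - 1 = 3$)
$\frac{T{\left(-25 \right)}}{O{\left(-26 \right)}} = \frac{3}{- \frac{1}{12}} = 3 \left(-12\right) = -36$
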